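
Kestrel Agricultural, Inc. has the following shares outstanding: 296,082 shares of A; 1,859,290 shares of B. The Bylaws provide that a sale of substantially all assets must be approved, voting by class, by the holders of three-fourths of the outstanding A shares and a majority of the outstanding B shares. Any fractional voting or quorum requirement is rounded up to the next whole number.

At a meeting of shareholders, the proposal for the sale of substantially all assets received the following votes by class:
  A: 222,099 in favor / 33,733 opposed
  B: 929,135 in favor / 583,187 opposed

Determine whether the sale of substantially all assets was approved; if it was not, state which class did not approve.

Not approved — the B shares did not give the required vote.

A: 3/4 of 296082 = 222061.50, rounded up to 222062; 222,062 required, 222,099 in favor — approved.
B: a majority of 1859290 is 929646; 929,646 required, 929,135 in favor — not approved.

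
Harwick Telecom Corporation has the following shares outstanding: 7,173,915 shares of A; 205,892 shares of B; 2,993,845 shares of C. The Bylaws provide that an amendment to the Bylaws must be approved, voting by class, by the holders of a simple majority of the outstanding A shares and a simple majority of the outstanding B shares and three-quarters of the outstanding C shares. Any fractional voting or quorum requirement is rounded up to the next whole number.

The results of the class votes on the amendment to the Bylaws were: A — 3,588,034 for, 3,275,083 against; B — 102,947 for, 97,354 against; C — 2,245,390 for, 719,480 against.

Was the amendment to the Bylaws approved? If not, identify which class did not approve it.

Approved — every class gave the required vote.

A: a majority of 7173915 is 3586958; 3,586,958 required, 3,588,034 in favor — approved.
B: a majority of 205892 is 102947; 102,947 required, 102,947 in favor — approved.
C: 3/4 of 2993845 = 2245383.75, rounded up to 2245384; 2,245,384 required, 2,245,390 in favor — approved.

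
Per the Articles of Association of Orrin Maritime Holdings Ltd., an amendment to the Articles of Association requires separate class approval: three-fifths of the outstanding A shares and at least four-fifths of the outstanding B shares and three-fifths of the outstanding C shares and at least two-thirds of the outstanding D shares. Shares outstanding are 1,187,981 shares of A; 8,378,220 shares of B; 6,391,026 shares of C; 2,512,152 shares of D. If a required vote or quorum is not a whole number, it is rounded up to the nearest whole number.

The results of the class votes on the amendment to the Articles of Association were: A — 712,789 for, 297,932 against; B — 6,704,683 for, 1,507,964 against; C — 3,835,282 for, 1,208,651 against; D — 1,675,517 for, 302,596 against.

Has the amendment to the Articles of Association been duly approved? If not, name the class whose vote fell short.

A: 3/5 of 1187981 = 712788.60, rounded up to 712789; 712,789 required, 712,789 in favor — approved.
B: 4/5 of 8378220 = 6702576; 6,702,576 required, 6,704,683 in favor — approved.
C: 3/5 of 6391026 = 3834615.60, rounded up to 3834616; 3,834,616 required, 3,835,282 in favor — approved.
D: 2/3 of 2512152 = 1674768; 1,674,768 required, 1,675,517 in favor — approved.

Approved — every class gave the required vote.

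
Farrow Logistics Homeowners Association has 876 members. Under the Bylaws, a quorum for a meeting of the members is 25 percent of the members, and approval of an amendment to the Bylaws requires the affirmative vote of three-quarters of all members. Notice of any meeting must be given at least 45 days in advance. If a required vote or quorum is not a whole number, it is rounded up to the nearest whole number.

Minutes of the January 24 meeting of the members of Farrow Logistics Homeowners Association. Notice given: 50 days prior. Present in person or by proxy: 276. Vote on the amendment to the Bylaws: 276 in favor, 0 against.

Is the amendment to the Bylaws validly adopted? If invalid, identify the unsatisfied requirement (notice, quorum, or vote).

Notice: 50 days given; 45 required. Satisfied.
Quorum: 25% of 876 = 219; 276 present. Satisfied.
Vote: requires three-fourths of all members (876); 3/4 of 876 = 657, so 657 needed; 276 in favor. Not satisfied.

Invalid — vote requirement not satisfied.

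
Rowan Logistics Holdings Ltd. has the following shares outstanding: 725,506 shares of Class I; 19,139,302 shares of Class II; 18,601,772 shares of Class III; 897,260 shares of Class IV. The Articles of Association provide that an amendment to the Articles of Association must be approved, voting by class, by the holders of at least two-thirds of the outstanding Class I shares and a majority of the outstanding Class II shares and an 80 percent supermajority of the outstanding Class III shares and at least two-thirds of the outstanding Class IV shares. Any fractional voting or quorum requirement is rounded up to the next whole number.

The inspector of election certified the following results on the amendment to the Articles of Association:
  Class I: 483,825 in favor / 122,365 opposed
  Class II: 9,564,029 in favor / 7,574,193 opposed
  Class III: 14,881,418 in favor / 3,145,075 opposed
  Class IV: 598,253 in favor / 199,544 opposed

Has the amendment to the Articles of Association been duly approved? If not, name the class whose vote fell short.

Not approved — the Class II shares did not give the required vote.

Class I: 2/3 of 725506 = 483670.67, rounded up to 483671; 483,671 required, 483,825 in favor — approved.
Class II: a majority of 19139302 is 9569652; 9,569,652 required, 9,564,029 in favor — not approved.
Class III: 4/5 of 18601772 = 14881417.60, rounded up to 14881418; 14,881,418 required, 14,881,418 in favor — approved.
Class IV: 2/3 of 897260 = 598173.33, rounded up to 598174; 598,174 required, 598,253 in favor — approved.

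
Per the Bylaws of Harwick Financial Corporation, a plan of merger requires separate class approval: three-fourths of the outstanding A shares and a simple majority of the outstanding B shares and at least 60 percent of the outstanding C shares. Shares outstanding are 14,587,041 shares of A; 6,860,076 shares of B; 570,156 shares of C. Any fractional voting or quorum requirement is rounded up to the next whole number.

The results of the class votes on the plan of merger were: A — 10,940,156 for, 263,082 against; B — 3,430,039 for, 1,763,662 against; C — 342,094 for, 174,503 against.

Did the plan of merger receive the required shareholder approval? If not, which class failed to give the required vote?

A: 3/4 of 14587041 = 10940280.75, rounded up to 10940281; 10,940,281 required, 10,940,156 in favor — not approved.
B: a majority of 6860076 is 3430039; 3,430,039 required, 3,430,039 in favor — approved.
C: 3/5 of 570156 = 342093.60, rounded up to 342094; 342,094 required, 342,094 in favor — approved.

Not approved — the A shares did not give the required vote.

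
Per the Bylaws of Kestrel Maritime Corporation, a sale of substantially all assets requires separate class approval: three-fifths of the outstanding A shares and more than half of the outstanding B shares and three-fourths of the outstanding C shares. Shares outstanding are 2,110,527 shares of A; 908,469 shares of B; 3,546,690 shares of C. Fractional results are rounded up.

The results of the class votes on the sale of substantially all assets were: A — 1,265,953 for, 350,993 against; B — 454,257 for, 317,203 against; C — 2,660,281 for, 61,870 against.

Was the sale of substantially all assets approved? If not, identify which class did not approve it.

A: 3/5 of 2110527 = 1266316.20, rounded up to 1266317; 1,266,317 required, 1,265,953 in favor — not approved.
B: a majority of 908469 is 454235; 454,235 required, 454,257 in favor — approved.
C: 3/4 of 3546690 = 2660017.50, rounded up to 2660018; 2,660,018 required, 2,660,281 in favor — approved.

Not approved — the A shares did not give the required vote.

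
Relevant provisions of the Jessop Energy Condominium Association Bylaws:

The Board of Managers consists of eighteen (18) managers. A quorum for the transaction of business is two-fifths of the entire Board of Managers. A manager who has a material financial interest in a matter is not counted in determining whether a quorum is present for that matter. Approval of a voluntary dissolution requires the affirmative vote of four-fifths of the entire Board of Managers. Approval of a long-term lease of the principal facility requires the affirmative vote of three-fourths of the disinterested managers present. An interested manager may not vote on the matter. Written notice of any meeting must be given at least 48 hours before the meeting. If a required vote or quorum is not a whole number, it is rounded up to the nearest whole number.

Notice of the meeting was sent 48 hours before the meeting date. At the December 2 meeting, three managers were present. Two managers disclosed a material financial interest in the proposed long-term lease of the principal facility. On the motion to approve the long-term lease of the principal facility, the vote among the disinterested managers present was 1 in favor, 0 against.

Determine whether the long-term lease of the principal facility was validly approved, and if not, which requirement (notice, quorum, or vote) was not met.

Notice: 48 hours given; 48 required (48 ≥ 48). Satisfied.
Quorum: 3 present, but the 2 interested managers do not count, leaving 1. Quorum is 8. Not satisfied.
Vote: the long-term lease of the principal facility requires three-fourths of the disinterested managers present (3 − 2 = 1). 3/4 of 1 = 0.75, rounded up to 1, so 1 affirmative vote is needed; 1 voted in favor. Satisfied. (Moot — without a quorum no business can be validly transacted.)

Invalid — quorum requirement not satisfied.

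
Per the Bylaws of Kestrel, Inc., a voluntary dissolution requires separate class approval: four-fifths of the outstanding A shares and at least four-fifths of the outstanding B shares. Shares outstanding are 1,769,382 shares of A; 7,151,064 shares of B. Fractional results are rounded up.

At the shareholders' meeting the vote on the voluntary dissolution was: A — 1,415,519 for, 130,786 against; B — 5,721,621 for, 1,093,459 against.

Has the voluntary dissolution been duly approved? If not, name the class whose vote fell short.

A: 4/5 of 1769382 = 1415505.60, rounded up to 1415506; 1,415,506 required, 1,415,519 in favor — approved.
B: 4/5 of 7151064 = 5720851.20, rounded up to 5720852; 5,720,852 required, 5,721,621 in favor — approved.

Approved — every class gave the required vote.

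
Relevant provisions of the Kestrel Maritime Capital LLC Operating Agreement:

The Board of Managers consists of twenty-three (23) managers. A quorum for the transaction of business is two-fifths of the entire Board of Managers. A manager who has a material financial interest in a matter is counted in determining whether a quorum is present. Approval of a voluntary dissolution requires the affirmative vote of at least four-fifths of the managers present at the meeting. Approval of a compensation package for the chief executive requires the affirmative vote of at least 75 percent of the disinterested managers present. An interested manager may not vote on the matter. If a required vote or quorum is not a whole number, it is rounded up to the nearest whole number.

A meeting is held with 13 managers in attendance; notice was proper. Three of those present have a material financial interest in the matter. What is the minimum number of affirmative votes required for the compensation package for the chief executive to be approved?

The compensation package for the chief executive requires three-fourths of the disinterested managers present (13 − 3 = 10).
3/4 of 10 = 7.50, rounded up to 8.

8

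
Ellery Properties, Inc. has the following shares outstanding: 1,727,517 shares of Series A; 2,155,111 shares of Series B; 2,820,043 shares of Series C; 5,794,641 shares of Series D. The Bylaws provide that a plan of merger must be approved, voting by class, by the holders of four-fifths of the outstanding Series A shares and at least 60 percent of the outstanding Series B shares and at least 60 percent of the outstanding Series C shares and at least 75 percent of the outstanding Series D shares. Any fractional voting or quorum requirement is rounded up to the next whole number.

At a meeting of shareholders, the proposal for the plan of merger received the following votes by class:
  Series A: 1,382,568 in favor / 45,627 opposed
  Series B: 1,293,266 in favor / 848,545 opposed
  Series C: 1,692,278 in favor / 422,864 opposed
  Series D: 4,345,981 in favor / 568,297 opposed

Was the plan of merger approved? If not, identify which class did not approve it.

Approved — every class gave the required vote.

Series A: 4/5 of 1727517 = 1382013.60, rounded up to 1382014; 1,382,014 required, 1,382,568 in favor — approved.
Series B: 3/5 of 2155111 = 1293066.60, rounded up to 1293067; 1,293,067 required, 1,293,266 in favor — approved.
Series C: 3/5 of 2820043 = 1692025.80, rounded up to 1692026; 1,692,026 required, 1,692,278 in favor — approved.
Series D: 3/4 of 5794641 = 4345980.75, rounded up to 4345981; 4,345,981 required, 4,345,981 in favor — approved.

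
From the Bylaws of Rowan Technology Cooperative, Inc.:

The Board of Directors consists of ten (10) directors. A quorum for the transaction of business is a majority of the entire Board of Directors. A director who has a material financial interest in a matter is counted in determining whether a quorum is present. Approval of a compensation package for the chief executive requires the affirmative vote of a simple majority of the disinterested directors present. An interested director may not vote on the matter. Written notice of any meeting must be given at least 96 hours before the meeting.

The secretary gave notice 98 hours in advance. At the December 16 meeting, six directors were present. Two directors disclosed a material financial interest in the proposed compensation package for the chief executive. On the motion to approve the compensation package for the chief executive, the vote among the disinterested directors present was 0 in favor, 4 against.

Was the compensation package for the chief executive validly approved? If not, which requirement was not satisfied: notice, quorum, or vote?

Notice: 98 hours given; 96 required (98 ≥ 96). Satisfied.
Quorum: 6 present (interested directors count toward quorum); quorum is 6. Satisfied.
Vote: the compensation package for the chief executive requires a majority of the disinterested directors present (6 − 2 = 4). A majority of 4 is 3, so 3 affirmative votes are needed; 0 voted in favor. Not satisfied.

Invalid — vote requirement not satisfied.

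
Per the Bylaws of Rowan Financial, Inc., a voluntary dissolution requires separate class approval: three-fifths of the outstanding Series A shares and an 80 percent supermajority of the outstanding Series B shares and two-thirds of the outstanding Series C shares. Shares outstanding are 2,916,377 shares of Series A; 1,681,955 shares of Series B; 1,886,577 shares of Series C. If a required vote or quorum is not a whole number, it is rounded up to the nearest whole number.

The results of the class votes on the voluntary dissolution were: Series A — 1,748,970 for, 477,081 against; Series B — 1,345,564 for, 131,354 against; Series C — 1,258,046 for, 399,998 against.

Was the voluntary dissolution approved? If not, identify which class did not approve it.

Series A: 3/5 of 2916377 = 1749826.20, rounded up to 1749827; 1,749,827 required, 1,748,970 in favor — not approved.
Series B: 4/5 of 1681955 = 1345564; 1,345,564 required, 1,345,564 in favor — approved.
Series C: 2/3 of 1886577 = 1257718; 1,257,718 required, 1,258,046 in favor — approved.

Not approved — the Series A shares did not give the required vote.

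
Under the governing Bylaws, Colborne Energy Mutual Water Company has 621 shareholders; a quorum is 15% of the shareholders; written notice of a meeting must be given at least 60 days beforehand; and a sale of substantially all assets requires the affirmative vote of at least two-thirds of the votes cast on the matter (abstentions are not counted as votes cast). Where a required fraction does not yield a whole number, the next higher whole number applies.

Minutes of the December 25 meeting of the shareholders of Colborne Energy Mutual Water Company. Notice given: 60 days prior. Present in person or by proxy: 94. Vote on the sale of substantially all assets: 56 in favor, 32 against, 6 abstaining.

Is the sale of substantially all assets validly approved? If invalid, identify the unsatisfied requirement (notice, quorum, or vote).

Invalid — vote requirement not satisfied.

Notice: 60 days given; 60 required. Satisfied.
Quorum: 15% of 621 = 93.15, rounded up to 94; 94 present. Satisfied.
Vote: requires two-thirds of the votes cast (94 − 6 abstaining = 88); 2/3 of 88 = 58.67, rounded up to 59, so 59 needed; 56 in favor. Not satisfied.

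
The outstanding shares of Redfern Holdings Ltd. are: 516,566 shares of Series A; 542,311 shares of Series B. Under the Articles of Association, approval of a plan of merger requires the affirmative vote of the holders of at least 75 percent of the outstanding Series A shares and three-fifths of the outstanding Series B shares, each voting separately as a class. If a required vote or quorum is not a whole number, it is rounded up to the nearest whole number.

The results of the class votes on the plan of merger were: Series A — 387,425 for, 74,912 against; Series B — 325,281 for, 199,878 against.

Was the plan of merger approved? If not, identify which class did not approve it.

Series A: 3/4 of 516566 = 387424.50, rounded up to 387425; 387,425 required, 387,425 in favor — approved.
Series B: 3/5 of 542311 = 325386.60, rounded up to 325387; 325,387 required, 325,281 in favor — not approved.

Not approved — the Series B shares did not give the required vote.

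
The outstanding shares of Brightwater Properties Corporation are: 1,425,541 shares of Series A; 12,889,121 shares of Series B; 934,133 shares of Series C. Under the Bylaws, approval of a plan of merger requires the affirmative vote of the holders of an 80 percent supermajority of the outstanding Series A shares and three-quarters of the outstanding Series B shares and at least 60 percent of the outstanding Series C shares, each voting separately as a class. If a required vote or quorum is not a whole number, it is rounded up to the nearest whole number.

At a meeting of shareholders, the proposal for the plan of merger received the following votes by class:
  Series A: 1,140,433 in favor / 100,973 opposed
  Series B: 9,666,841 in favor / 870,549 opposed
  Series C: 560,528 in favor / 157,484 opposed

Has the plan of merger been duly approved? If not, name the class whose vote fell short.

Series A: 4/5 of 1425541 = 1140432.80, rounded up to 1140433; 1,140,433 required, 1,140,433 in favor — approved.
Series B: 3/4 of 12889121 = 9666840.75, rounded up to 9666841; 9,666,841 required, 9,666,841 in favor — approved.
Series C: 3/5 of 934133 = 560479.80, rounded up to 560480; 560,480 required, 560,528 in favor — approved.

Approved — every class gave the required vote.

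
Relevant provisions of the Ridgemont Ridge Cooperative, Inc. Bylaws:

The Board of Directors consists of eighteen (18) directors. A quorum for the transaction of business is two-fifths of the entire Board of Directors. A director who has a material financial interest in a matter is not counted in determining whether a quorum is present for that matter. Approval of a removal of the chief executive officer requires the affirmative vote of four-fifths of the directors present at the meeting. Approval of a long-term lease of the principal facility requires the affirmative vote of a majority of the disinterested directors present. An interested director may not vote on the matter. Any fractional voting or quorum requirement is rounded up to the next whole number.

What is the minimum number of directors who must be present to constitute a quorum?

2/5 of 18 = 7.20, rounded up to 8.

8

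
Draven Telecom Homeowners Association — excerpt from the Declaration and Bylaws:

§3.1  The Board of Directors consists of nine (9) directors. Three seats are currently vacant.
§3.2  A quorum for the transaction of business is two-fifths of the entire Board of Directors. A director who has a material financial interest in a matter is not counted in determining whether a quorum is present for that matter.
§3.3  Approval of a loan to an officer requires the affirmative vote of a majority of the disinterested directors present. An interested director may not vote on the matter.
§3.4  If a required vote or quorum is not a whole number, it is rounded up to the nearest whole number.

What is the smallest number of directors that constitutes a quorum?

4

2/5 of 9 = 3.60, rounded up to 4.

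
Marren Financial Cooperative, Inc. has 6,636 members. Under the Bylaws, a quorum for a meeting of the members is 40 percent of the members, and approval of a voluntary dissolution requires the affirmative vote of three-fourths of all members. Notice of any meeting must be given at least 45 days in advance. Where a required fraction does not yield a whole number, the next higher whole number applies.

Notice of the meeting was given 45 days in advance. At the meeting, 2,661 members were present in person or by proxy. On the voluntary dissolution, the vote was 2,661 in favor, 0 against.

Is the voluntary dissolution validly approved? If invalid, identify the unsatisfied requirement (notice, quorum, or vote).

Invalid — vote requirement not satisfied.

Notice: 45 days given; 45 required. Satisfied.
Quorum: 40% of 6,636 = 2,654.40, rounded up to 2,655; 2,661 present. Satisfied.
Vote: requires three-fourths of all members (6,636); 3/4 of 6636 = 4977, so 4,977 needed; 2,661 in favor. Not satisfied.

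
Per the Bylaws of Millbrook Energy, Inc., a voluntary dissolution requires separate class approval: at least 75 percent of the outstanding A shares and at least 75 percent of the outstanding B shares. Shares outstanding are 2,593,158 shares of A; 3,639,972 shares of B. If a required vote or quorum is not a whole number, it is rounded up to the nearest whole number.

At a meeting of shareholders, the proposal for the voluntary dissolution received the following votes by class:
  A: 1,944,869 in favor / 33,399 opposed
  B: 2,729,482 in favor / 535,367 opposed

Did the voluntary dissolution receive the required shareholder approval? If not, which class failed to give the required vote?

A: 3/4 of 2593158 = 1944868.50, rounded up to 1944869; 1,944,869 required, 1,944,869 in favor — approved.
B: 3/4 of 3639972 = 2729979; 2,729,979 required, 2,729,482 in favor — not approved.

Not approved — the B shares did not give the required vote.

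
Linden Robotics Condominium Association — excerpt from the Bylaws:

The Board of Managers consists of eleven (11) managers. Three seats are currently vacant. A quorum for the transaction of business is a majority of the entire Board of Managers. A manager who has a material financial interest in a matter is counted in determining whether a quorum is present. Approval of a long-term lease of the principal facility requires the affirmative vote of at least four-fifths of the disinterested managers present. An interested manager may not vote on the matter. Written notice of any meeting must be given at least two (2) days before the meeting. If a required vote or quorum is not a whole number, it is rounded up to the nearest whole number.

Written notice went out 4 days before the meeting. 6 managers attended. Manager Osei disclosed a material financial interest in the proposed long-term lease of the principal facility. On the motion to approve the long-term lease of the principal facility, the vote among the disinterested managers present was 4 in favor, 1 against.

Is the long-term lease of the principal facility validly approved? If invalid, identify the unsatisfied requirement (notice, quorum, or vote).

Notice: 4 days given; 2 required (4 ≥ 2). Satisfied.
Quorum: 6 present (interested managers count toward quorum); quorum is 6. Satisfied.
Vote: the long-term lease of the principal facility requires four-fifths of the disinterested managers present (6 − 1 = 5). 4/5 of 5 = 4, so 4 affirmative votes are needed; 4 voted in favor. Satisfied.

Valid — all requirements satisfied.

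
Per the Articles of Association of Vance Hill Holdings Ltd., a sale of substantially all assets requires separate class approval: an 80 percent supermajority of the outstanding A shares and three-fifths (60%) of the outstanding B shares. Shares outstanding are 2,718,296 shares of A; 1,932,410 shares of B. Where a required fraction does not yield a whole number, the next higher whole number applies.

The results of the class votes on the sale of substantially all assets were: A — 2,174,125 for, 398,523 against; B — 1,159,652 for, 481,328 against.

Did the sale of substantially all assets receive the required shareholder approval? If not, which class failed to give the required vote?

A: 4/5 of 2718296 = 2174636.80, rounded up to 2174637; 2,174,637 required, 2,174,125 in favor — not approved.
B: 3/5 of 1932410 = 1159446; 1,159,446 required, 1,159,652 in favor — approved.

Not approved — the A shares did not give the required vote.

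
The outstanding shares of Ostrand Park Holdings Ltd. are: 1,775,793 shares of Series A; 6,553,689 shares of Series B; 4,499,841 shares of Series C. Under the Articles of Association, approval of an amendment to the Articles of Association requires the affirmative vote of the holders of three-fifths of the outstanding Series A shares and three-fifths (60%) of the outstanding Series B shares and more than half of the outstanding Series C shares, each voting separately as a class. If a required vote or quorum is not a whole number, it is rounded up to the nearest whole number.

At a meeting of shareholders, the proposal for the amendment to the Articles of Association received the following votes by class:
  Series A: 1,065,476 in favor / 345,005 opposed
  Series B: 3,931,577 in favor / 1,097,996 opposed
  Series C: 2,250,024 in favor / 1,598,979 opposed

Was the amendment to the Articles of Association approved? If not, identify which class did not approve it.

Series A: 3/5 of 1775793 = 1065475.80, rounded up to 1065476; 1,065,476 required, 1,065,476 in favor — approved.
Series B: 3/5 of 6553689 = 3932213.40, rounded up to 3932214; 3,932,214 required, 3,931,577 in favor — not approved.
Series C: a majority of 4499841 is 2249921; 2,249,921 required, 2,250,024 in favor — approved.

Not approved — the Series B shares did not give the required vote.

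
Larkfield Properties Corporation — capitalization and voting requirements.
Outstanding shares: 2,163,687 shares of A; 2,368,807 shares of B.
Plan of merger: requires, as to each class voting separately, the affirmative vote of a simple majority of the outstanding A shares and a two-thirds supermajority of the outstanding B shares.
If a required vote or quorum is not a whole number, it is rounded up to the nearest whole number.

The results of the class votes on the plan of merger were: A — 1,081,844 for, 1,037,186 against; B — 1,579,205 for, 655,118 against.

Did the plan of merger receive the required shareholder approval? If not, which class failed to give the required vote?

A: a majority of 2163687 is 1081844; 1,081,844 required, 1,081,844 in favor — approved.
B: 2/3 of 2368807 = 1579204.67, rounded up to 1579205; 1,579,205 required, 1,579,205 in favor — approved.

Approved — every class gave the required vote.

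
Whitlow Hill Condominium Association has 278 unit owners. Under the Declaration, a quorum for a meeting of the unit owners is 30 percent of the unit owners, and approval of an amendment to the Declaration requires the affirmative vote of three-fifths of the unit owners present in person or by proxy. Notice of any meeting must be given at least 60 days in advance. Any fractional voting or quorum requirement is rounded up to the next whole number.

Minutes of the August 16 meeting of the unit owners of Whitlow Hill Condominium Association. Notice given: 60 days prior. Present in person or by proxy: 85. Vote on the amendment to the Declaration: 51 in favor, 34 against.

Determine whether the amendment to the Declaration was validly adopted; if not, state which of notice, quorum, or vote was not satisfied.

Notice: 60 days given; 60 required. Satisfied.
Quorum: 30% of 278 = 83.40, rounded up to 84; 85 present. Satisfied.
Vote: requires three-fifths of those present (85); 3/5 of 85 = 51, so 51 needed; 51 in favor. Satisfied.

Valid — all requirements satisfied.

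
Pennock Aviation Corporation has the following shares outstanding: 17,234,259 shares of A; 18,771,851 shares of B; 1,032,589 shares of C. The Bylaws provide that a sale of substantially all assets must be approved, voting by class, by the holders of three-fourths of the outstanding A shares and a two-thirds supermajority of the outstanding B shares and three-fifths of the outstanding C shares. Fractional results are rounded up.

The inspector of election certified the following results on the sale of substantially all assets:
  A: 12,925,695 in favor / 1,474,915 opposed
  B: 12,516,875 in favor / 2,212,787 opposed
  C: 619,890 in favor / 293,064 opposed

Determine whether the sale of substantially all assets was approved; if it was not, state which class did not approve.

A: 3/4 of 17234259 = 12925694.25, rounded up to 12925695; 12,925,695 required, 12,925,695 in favor — approved.
B: 2/3 of 18771851 = 12514567.33, rounded up to 12514568; 12,514,568 required, 12,516,875 in favor — approved.
C: 3/5 of 1032589 = 619553.40, rounded up to 619554; 619,554 required, 619,890 in favor — approved.

Approved — every class gave the required vote.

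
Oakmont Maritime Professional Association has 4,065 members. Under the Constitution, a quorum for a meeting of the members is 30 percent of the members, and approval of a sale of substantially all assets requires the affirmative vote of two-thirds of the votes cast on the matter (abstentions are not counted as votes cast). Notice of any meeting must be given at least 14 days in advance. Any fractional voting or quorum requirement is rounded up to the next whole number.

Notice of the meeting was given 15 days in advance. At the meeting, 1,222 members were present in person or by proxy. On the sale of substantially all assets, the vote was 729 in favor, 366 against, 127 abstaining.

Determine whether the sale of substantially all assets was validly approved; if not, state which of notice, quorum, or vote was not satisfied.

Invalid — vote requirement not satisfied.

Notice: 15 days given; 14 required. Satisfied.
Quorum: 30% of 4,065 = 1,219.50, rounded up to 1,220; 1,222 present. Satisfied.
Vote: requires two-thirds of the votes cast (1,222 − 127 abstaining = 1,095); 2/3 of 1095 = 730, so 730 needed; 729 in favor. Not satisfied.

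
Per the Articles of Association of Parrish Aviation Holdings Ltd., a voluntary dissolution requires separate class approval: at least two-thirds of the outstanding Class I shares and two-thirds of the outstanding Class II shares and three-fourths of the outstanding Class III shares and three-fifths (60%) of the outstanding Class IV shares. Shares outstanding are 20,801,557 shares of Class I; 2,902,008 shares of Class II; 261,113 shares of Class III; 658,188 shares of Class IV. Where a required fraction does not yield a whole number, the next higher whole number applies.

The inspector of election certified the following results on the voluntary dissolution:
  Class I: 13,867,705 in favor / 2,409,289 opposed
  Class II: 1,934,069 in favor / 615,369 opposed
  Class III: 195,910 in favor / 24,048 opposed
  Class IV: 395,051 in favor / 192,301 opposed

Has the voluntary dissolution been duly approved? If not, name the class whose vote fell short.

Not approved — the Class II shares did not give the required vote.

Class I: 2/3 of 20801557 = 13867704.67, rounded up to 13867705; 13,867,705 required, 13,867,705 in favor — approved.
Class II: 2/3 of 2902008 = 1934672; 1,934,672 required, 1,934,069 in favor — not approved.
Class III: 3/4 of 261113 = 195834.75, rounded up to 195835; 195,835 required, 195,910 in favor — approved.
Class IV: 3/5 of 658188 = 394912.80, rounded up to 394913; 394,913 required, 395,051 in favor — approved.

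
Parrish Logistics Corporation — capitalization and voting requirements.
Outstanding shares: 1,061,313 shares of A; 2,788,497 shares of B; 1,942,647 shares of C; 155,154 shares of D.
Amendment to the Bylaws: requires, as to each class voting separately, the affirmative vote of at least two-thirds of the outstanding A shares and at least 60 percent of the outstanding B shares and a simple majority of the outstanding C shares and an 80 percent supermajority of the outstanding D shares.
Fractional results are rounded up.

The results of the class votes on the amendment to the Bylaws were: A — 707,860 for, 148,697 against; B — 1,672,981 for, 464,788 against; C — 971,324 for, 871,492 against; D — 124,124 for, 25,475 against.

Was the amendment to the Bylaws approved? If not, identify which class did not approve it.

A: 2/3 of 1061313 = 707542; 707,542 required, 707,860 in favor — approved.
B: 3/5 of 2788497 = 1673098.20, rounded up to 1673099; 1,673,099 required, 1,672,981 in favor — not approved.
C: a majority of 1942647 is 971324; 971,324 required, 971,324 in favor — approved.
D: 4/5 of 155154 = 124123.20, rounded up to 124124; 124,124 required, 124,124 in favor — approved.

Not approved — the B shares did not give the required vote.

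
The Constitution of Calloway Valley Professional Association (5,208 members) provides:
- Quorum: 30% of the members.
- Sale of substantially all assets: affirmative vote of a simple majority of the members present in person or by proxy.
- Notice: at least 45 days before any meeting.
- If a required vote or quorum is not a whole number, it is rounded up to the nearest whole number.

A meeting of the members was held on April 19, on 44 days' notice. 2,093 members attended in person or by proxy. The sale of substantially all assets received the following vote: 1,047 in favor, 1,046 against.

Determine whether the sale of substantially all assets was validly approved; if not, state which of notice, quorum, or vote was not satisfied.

Notice: 44 days given; 45 required. Not satisfied.
Quorum: 30% of 5,208 = 1,562.40, rounded up to 1,563; 2,093 present. Satisfied.
Vote: requires a majority of those present (2,093); a majority of 2093 is 1047, so 1,047 needed; 1,047 in favor. Satisfied.

Invalid — notice requirement not satisfied.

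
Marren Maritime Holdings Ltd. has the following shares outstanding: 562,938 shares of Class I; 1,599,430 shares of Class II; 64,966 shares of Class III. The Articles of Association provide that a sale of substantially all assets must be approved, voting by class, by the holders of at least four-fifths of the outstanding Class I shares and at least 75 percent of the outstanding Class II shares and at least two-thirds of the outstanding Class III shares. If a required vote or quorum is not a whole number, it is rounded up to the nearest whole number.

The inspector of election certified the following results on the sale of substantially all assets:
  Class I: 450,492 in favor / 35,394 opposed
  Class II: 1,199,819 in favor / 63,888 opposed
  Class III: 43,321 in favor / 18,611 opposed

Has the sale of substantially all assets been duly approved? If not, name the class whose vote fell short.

Approved — every class gave the required vote.

Class I: 4/5 of 562938 = 450350.40, rounded up to 450351; 450,351 required, 450,492 in favor — approved.
Class II: 3/4 of 1599430 = 1199572.50, rounded up to 1199573; 1,199,573 required, 1,199,819 in favor — approved.
Class III: 2/3 of 64966 = 43310.67, rounded up to 43311; 43,311 required, 43,321 in favor — approved.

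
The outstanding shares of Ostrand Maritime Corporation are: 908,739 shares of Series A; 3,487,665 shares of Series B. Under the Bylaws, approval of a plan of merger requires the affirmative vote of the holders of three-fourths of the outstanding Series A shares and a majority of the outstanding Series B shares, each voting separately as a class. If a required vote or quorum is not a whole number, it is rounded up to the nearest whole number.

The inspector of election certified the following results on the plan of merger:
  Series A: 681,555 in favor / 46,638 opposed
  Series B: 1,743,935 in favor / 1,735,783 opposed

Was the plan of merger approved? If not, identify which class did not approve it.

Series A: 3/4 of 908739 = 681554.25, rounded up to 681555; 681,555 required, 681,555 in favor — approved.
Series B: a majority of 3487665 is 1743833; 1,743,833 required, 1,743,935 in favor — approved.

Approved — every class gave the required vote.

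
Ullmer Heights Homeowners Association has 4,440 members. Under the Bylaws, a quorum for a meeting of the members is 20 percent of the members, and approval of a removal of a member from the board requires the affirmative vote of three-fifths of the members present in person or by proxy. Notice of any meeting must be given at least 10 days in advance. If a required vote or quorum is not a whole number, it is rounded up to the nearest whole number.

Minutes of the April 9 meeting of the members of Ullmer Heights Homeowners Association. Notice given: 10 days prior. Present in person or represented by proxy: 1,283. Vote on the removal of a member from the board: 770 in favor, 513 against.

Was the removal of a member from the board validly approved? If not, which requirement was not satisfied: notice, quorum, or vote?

Notice: 10 days given; 10 required. Satisfied.
Quorum: 20% of 4,440 = 888; 1,283 present. Satisfied.
Vote: requires three-fifths of those present (1,283); 3/5 of 1283 = 769.80, rounded up to 770, so 770 needed; 770 in favor. Satisfied.

Valid — all requirements satisfied.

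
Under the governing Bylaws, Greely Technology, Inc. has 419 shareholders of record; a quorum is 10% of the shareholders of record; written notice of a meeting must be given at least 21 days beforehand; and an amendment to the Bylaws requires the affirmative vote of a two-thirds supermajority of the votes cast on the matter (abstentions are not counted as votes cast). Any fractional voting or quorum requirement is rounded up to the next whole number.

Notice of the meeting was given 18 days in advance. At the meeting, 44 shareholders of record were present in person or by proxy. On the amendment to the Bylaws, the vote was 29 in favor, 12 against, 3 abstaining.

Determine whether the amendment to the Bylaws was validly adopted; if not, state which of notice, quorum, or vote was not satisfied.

Notice: 18 days given; 21 required. Not satisfied.
Quorum: 10% of 419 = 41.90, rounded up to 42; 44 present. Satisfied.
Vote: requires two-thirds of the votes cast (44 − 3 abstaining = 41); 2/3 of 41 = 27.33, rounded up to 28, so 28 needed; 29 in favor. Satisfied.

Invalid — notice requirement not satisfied.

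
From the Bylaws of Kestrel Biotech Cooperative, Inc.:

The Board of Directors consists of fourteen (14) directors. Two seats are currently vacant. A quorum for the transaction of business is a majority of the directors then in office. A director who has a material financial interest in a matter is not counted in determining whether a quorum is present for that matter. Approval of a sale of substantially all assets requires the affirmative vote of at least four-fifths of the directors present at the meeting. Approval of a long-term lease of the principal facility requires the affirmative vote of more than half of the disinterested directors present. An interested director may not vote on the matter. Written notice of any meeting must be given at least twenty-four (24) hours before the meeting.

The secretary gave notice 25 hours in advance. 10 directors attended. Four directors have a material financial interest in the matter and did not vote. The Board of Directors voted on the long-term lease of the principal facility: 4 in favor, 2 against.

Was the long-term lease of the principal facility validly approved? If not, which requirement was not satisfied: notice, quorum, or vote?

Invalid — quorum requirement not satisfied.

Notice: 25 hours given; 24 required (25 ≥ 24). Satisfied.
Quorum: 10 present, but the 4 interested directors do not count, leaving 6. Quorum is 7. Not satisfied.
Vote: the long-term lease of the principal facility requires a majority of the disinterested directors present (10 − 4 = 6). A majority of 6 is 4, so 4 affirmative votes are needed; 4 voted in favor. Satisfied. (Moot — without a quorum no business can be validly transacted.)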